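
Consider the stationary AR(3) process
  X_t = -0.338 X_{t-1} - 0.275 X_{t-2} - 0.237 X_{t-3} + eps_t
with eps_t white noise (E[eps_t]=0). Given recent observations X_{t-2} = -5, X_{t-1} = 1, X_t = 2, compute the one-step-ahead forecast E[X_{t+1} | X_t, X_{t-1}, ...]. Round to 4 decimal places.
E[X_{t+1} \mid \mathcal F_t] = 0.2340

For an AR(p) model X_t = c + sum_i phi_i X_{t-i} + eps_t, the
one-step-ahead conditional mean is
  E[X_{t+1} | X_t, ...] = c + sum_i phi_i X_{t+1-i}.
Substitute known values:
  E[X_{t+1} | ...] = (-0.338) * (2) + (-0.275) * (1) + (-0.237) * (-5)
                   = 0.2340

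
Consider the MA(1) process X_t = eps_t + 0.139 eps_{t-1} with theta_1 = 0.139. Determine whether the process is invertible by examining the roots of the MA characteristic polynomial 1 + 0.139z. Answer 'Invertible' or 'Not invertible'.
\text{Invertible}

The MA(q) characteristic polynomial is P(z) = 1 + 0.139z.
Invertibility requires all roots to lie outside the unit circle, i.e. |z| > 1 for every root.
This is linear in z: 1 + (0.139) z = 0  =>  z = -1/(0.139) = -7.194245,  |z| = 7.194245.
Moduli of all roots: 7.1942.
All moduli strictly greater than 1? Yes.
Verdict: Invertible.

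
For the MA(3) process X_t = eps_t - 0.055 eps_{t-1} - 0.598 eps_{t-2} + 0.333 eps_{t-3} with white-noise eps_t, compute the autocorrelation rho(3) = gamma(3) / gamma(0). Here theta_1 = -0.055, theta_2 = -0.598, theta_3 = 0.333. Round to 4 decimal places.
\rho(3) = 0.2263

For an MA(q) process with theta_0 = 1, the autocovariance is
  gamma(k) = sigma^2 * sum_{i=0..q-k} theta_i * theta_{i+k},
and rho(k) = gamma(k) / gamma(0). Sigma^2 cancels.
  numerator   = (1)*(0.333) = 0.333.
  denominator = (1)^2 + (-0.055)^2 + (-0.598)^2 + (0.333)^2 = 1.471518.
  rho(3) = 0.333 / 1.471518 = 0.2263.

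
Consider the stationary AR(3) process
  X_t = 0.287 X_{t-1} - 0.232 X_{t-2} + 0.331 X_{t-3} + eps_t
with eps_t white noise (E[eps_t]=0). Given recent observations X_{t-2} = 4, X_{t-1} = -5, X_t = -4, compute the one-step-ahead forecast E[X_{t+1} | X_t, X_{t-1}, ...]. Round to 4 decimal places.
E[X_{t+1} \mid \mathcal F_t] = 1.3360

For an AR(p) model X_t = c + sum_i phi_i X_{t-i} + eps_t, the
one-step-ahead conditional mean is
  E[X_{t+1} | X_t, ...] = c + sum_i phi_i X_{t+1-i}.
Substitute known values:
  E[X_{t+1} | ...] = (0.287) * (-4) + (-0.232) * (-5) + (0.331) * (4)
                   = 1.3360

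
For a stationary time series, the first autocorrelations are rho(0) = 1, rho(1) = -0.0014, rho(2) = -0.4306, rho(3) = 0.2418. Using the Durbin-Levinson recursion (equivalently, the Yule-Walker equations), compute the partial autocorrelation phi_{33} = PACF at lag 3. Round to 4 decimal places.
\phi_{33} = 0.2950

The PACF at lag k is phi_{kk}, the last component of the solution
to the Yule-Walker system G_k phi = r_k where
  (G_k)_{ij} = rho(|i - j|), (r_k)_i = rho(i), i,j = 1..k.
Equivalently, Durbin-Levinson gives phi_{kk} iteratively:
  phi_{11} = rho(1)
  phi_{kk} = [rho(k) - sum_{j=1..k-1} phi_{k-1,j} rho(k-j)]
            / [1 - sum_{j=1..k-1} phi_{k-1,j} rho(j)],
  phi_{k,j} = phi_{k-1,j} - phi_{kk} phi_{k-1,k-j},  j = 1..k-1.
Step k = 1:
  phi_11 = rho(1) = -0.0014.
Step k = 2:
  phi_22 = [rho(2) - phi_11 rho(1)] / [1 - phi_11 rho(1)] = [-0.4306 - (-0.0014)(-0.0014)] / [1 - (-0.0014)(-0.0014)]
         = -0.43060196 / 0.99999804 = -0.430603.
  Update: phi_21 = phi_11 - phi_22 phi_11 = -0.0014 - (-0.430603)(-0.0014) = -0.002003.
Step k = 3:
  phi_33 = [rho(3) - phi_21 rho(2) - phi_22 rho(1)] / [1 - phi_21 rho(1) - phi_22 rho(2)]
    numerator   = 0.2418 - (-0.002003)(-0.4306) - (-0.430603)(-0.0014) = 0.24033473
    denominator = 1 - (-0.002003)(-0.0014) - (-0.430603)(-0.4306) = 0.81457963
  phi_33 = 0.24033473 / 0.81457963 = 0.295.
Therefore phi_{33} = 0.2950.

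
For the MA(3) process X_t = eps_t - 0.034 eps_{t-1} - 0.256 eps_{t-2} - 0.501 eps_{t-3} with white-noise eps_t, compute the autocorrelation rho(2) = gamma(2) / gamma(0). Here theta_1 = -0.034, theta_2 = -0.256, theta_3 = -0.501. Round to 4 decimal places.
\rho(2) = -0.1814

For an MA(q) process with theta_0 = 1, the autocovariance is
  gamma(k) = sigma^2 * sum_{i=0..q-k} theta_i * theta_{i+k},
and rho(k) = gamma(k) / gamma(0). Sigma^2 cancels.
  numerator   = (1)*(-0.256) + (-0.034)*(-0.501) = -0.238966.
  denominator = (1)^2 + (-0.034)^2 + (-0.256)^2 + (-0.501)^2 = 1.317693.
  rho(2) = -0.238966 / 1.317693 = -0.1814.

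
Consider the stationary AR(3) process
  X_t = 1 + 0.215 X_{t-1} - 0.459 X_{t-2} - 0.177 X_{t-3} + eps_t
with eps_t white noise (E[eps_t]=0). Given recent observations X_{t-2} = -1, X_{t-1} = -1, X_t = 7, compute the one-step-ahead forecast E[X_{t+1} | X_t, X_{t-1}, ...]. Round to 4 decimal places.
E[X_{t+1} \mid \mathcal F_t] = 3.1410

For an AR(p) model X_t = c + sum_i phi_i X_{t-i} + eps_t, the
one-step-ahead conditional mean is
  E[X_{t+1} | X_t, ...] = c + sum_i phi_i X_{t+1-i}.
Substitute known values:
  E[X_{t+1} | ...] = 1 + (0.215) * (7) + (-0.459) * (-1) + (-0.177) * (-1)
                   = 3.1410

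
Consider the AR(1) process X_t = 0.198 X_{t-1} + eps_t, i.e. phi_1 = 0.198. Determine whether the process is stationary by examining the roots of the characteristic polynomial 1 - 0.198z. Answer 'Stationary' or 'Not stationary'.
\text{Stationary}

The AR(p) characteristic polynomial is P(z) = 1 - 0.198z.
Stationarity requires all roots to lie outside the unit circle, i.e. |z| > 1 for every root.
This is linear in z: 1 + (-0.198) z = 0  =>  z = -1/(-0.198) = 5.050505,  |z| = 5.050505.
Moduli of all roots: 5.0505.
All moduli strictly greater than 1? Yes.
Verdict: Stationary.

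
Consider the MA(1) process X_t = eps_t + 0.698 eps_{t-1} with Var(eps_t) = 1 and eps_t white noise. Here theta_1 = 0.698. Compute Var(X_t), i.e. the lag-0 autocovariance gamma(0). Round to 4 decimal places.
\gamma(0) = 1.4872

For an MA(q) process X_t = eps_t + sum_i theta_i eps_{t-i} with
Var(eps_t) = sigma^2, the variance is
  gamma(0) = sigma^2 * (1 + sum_i theta_i^2).
  sum_i theta_i^2 = (0.698)^2 = 0.487204.
  gamma(0) = 1 * (1 + 0.487204) = 1 * 1.487204 = 1.487204, which rounds to 1.4872.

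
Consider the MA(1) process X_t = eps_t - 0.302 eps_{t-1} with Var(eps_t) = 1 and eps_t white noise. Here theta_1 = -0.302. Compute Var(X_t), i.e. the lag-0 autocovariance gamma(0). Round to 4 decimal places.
\gamma(0) = 1.0912

For an MA(q) process X_t = eps_t + sum_i theta_i eps_{t-i} with
Var(eps_t) = sigma^2, the variance is
  gamma(0) = sigma^2 * (1 + sum_i theta_i^2).
  sum_i theta_i^2 = (-0.302)^2 = 0.091204.
  gamma(0) = 1 * (1 + 0.091204) = 1 * 1.091204 = 1.091204, which rounds to 1.0912.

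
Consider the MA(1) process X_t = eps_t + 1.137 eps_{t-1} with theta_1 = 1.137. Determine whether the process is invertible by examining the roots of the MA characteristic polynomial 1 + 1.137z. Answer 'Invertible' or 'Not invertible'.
\text{Not invertible}

The MA(q) characteristic polynomial is P(z) = 1 + 1.137z.
Invertibility requires all roots to lie outside the unit circle, i.e. |z| > 1 for every root.
This is linear in z: 1 + (1.137) z = 0  =>  z = -1/(1.137) = -0.879507,  |z| = 0.879507.
Moduli of all roots: 0.8795.
All moduli strictly greater than 1? No.
Verdict: Not invertible.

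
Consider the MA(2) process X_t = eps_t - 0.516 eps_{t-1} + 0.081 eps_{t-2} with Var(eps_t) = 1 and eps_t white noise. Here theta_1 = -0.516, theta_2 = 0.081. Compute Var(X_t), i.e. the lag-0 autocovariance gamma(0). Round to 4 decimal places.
\gamma(0) = 1.2728

For an MA(q) process X_t = eps_t + sum_i theta_i eps_{t-i} with
Var(eps_t) = sigma^2, the variance is
  gamma(0) = sigma^2 * (1 + sum_i theta_i^2).
  sum_i theta_i^2 = (-0.516)^2 + (0.081)^2 = 0.266256 + 0.006561 = 0.272817.
  gamma(0) = 1 * (1 + 0.272817) = 1 * 1.272817 = 1.272817, which rounds to 1.2728.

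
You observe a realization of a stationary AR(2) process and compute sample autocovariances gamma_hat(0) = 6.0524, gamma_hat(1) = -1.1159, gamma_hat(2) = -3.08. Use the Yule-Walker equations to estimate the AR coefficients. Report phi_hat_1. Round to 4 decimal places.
\hat\phi_{1} = -0.2880

The Yule-Walker equations for an AR(p) process read, in matrix form,
  Gamma_p phi = r_p,   with   (Gamma_p)_{ij} = gamma(|i - j|),
                       (r_p)_i = gamma(i),   i,j = 1..p.
Substitute the sample gammas (Toeplitz matrix and right-hand side of size 2):
  Gamma_p = [[6.0524, -1.1159], [-1.1159, 6.0524]]
  r_p     = [-1.1159, -3.08]
Written out:
  6.0524 phi_1 - 1.1159 phi_2 = -1.1159
  -1.1159 phi_1 + 6.0524 phi_2 = -3.08
Solve by Cramer's rule:
  det = gamma(0)^2 - gamma(1)^2 = (6.0524)^2 - (-1.1159)^2 = 36.63154576 - 1.24523281 = 35.38631295
  phi_hat_1 = [gamma(1) gamma(0) - gamma(1) gamma(2)] / det = [(-1.1159)(6.0524) - (-1.1159)(-3.08)] / 35.38631295 = -10.19084516 / 35.38631295 = -0.288
  phi_hat_2 = [gamma(0) gamma(2) - gamma(1)^2] / det = [(6.0524)(-3.08) - (-1.1159)^2] / 35.38631295 = -19.88662481 / 35.38631295 = -0.562
So phi_hat = [-0.2880, -0.5620].
Therefore phi_hat_1 = -0.2880.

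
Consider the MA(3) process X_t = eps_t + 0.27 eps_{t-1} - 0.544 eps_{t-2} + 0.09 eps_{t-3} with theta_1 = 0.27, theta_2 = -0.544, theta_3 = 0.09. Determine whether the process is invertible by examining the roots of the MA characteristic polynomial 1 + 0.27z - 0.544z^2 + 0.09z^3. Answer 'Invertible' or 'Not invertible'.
\text{Invertible}

The MA(q) characteristic polynomial is P(z) = 1 + 0.27z - 0.544z^2 + 0.09z^3.
Invertibility requires all roots to lie outside the unit circle, i.e. |z| > 1 for every root.
Degree 3: look for a simple real root z0 first, then factor out (1 - z/z0) and solve the remaining quadratic.
Testing z0 = 5: P(5) = 1 + (0.27)(5) + (-0.544)(5)^2 + (0.09)(5)^3
  = 1 + (1.35) + (-13.6) + (11.25) = 0.  So z_0 = 5 is a root, |z_0| = 5.
Divide out the factor (1 - 0.2 z) = (1 - z/z0) (since 1/z0 = 0.2):
  P(z) = (1 - 0.2 z)(1 + (0.47) z + (-0.45) z^2)
  [check: z-coef 0.47 - (0.2) = 0.27; z^2-coef -0.45 - (0.2)(0.47) = -0.544; z^3-coef -(0.2)(-0.45) = 0.09.]
Remaining roots from the quadratic factor 1 + (0.47) z + (-0.45) z^2:
  Set 1 + (0.47) z + (-0.45) z^2 = 0, i.e. a z^2 + b z + c = 0 with a = -0.45, b = 0.47, c = 1.
  Discriminant D = b^2 - 4ac = (0.47)^2 - 4*(-0.45)*1 = 0.2209 - (-1.8) = 2.0209.
  D >= 0, so the roots are real: z = (-b +/- sqrt(D)) / (2a) = (-0.47 +/- 1.421584) / (-0.9).
    z_1 = (-0.47 + 1.421584) / (-0.9) = -1.0573,   |z_1| = 1.0573.
    z_2 = (-0.47 - 1.421584) / (-0.9) = 2.1018,   |z_2| = 2.1018.
Moduli of all roots: 5.0000, 1.0573, 2.1018.
All moduli strictly greater than 1? Yes.
Verdict: Invertible.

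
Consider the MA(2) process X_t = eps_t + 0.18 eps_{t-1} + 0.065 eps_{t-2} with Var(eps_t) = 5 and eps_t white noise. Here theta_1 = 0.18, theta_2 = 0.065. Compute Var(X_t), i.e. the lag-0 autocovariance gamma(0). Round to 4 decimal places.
\gamma(0) = 5.1831

For an MA(q) process X_t = eps_t + sum_i theta_i eps_{t-i} with
Var(eps_t) = sigma^2, the variance is
  gamma(0) = sigma^2 * (1 + sum_i theta_i^2).
  sum_i theta_i^2 = (0.18)^2 + (0.065)^2 = 0.0324 + 0.004225 = 0.036625.
  gamma(0) = 5 * (1 + 0.036625) = 5 * 1.036625 = 5.183125, which rounds to 5.1831.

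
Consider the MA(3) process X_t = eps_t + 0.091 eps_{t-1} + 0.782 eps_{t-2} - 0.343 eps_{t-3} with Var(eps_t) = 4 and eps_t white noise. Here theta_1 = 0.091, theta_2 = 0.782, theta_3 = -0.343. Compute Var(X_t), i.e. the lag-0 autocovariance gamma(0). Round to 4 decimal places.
\gamma(0) = 6.9498

For an MA(q) process X_t = eps_t + sum_i theta_i eps_{t-i} with
Var(eps_t) = sigma^2, the variance is
  gamma(0) = sigma^2 * (1 + sum_i theta_i^2).
  sum_i theta_i^2 = (0.091)^2 + (0.782)^2 + (-0.343)^2 = 0.008281 + 0.611524 + 0.117649 = 0.737454.
  gamma(0) = 4 * (1 + 0.737454) = 4 * 1.737454 = 6.949816, which rounds to 6.9498.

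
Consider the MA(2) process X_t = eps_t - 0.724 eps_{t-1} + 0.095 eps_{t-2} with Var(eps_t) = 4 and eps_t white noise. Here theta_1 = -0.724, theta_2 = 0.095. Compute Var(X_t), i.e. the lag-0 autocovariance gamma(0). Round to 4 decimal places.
\gamma(0) = 6.1328

For an MA(q) process X_t = eps_t + sum_i theta_i eps_{t-i} with
Var(eps_t) = sigma^2, the variance is
  gamma(0) = sigma^2 * (1 + sum_i theta_i^2).
  sum_i theta_i^2 = (-0.724)^2 + (0.095)^2 = 0.524176 + 0.009025 = 0.533201.
  gamma(0) = 4 * (1 + 0.533201) = 4 * 1.533201 = 6.132804, which rounds to 6.1328.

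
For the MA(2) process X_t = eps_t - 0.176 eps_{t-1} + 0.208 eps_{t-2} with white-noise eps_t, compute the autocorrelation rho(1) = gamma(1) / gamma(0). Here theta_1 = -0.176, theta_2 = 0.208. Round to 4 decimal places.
\rho(1) = -0.1979

For an MA(q) process with theta_0 = 1, the autocovariance is
  gamma(k) = sigma^2 * sum_{i=0..q-k} theta_i * theta_{i+k},
and rho(k) = gamma(k) / gamma(0). Sigma^2 cancels.
  numerator   = (1)*(-0.176) + (-0.176)*(0.208) = -0.212608.
  denominator = (1)^2 + (-0.176)^2 + (0.208)^2 = 1.07424.
  rho(1) = -0.212608 / 1.07424 = -0.1979.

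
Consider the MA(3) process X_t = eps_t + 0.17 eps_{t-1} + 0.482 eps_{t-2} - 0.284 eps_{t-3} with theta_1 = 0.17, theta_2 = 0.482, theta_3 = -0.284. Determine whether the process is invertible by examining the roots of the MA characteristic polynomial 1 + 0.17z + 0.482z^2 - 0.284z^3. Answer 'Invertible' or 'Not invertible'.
\text{Invertible}

The MA(q) characteristic polynomial is P(z) = 1 + 0.17z + 0.482z^2 - 0.284z^3.
Invertibility requires all roots to lie outside the unit circle, i.e. |z| > 1 for every root.
Degree 3: look for a simple real root z0 first, then factor out (1 - z/z0) and solve the remaining quadratic.
Testing z0 = 2.5: P(2.5) = 1 + (0.17)(2.5) + (0.482)(2.5)^2 + (-0.284)(2.5)^3
  = 1 + (0.425) + (3.0125) + (-4.4375) = 0.  So z_0 = 2.5 is a root, |z_0| = 2.5.
Divide out the factor (1 - 0.4 z) = (1 - z/z0) (since 1/z0 = 0.4):
  P(z) = (1 - 0.4 z)(1 + (0.57) z + (0.71) z^2)
  [check: z-coef 0.57 - (0.4) = 0.17; z^2-coef 0.71 - (0.4)(0.57) = 0.482; z^3-coef -(0.4)(0.71) = -0.284.]
Remaining roots from the quadratic factor 1 + (0.57) z + (0.71) z^2:
  Set 1 + (0.57) z + (0.71) z^2 = 0, i.e. a z^2 + b z + c = 0 with a = 0.71, b = 0.57, c = 1.
  Discriminant D = b^2 - 4ac = (0.57)^2 - 4*(0.71)*1 = 0.3249 - (2.84) = -2.5151.
  D < 0, so the roots are the complex-conjugate pair z = (-b +/- i sqrt(-D)) / (2a) = -0.4014 +/- 1.1168i.
  For a conjugate pair |z|^2 = z * conj(z) = (product of roots) = c/a = 1/(0.71) = 1.408451, so |z| = sqrt(1.408451) = 1.1868 for both roots.
Moduli of all roots: 2.5000, 1.1868, 1.1868.
All moduli strictly greater than 1? Yes.
Verdict: Invertible.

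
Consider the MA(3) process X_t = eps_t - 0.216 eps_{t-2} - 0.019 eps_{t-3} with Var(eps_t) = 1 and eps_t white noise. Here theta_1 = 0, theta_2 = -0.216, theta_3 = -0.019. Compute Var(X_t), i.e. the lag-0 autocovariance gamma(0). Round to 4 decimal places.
\gamma(0) = 1.0470

For an MA(q) process X_t = eps_t + sum_i theta_i eps_{t-i} with
Var(eps_t) = sigma^2, the variance is
  gamma(0) = sigma^2 * (1 + sum_i theta_i^2).
  sum_i theta_i^2 = (0)^2 + (-0.216)^2 + (-0.019)^2 = 0 + 0.046656 + 0.000361 = 0.047017.
  gamma(0) = 1 * (1 + 0.047017) = 1 * 1.047017 = 1.047017, which rounds to 1.0470.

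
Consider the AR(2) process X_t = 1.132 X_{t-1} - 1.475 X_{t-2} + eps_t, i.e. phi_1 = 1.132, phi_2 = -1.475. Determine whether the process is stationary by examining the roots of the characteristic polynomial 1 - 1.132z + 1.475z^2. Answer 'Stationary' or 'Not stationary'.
\text{Not stationary}

The AR(p) characteristic polynomial is P(z) = 1 - 1.132z + 1.475z^2.
Stationarity requires all roots to lie outside the unit circle, i.e. |z| > 1 for every root.
Set 1 + (-1.132) z + (1.475) z^2 = 0, i.e. a z^2 + b z + c = 0 with a = 1.475, b = -1.132, c = 1.
Discriminant D = b^2 - 4ac = (-1.132)^2 - 4*(1.475)*1 = 1.281424 - (5.9) = -4.618576.
D < 0, so the roots are the complex-conjugate pair z = (-b +/- i sqrt(-D)) / (2a) = 0.3837 +/- 0.7285i.
For a conjugate pair |z|^2 = z * conj(z) = (product of roots) = c/a = 1/(1.475) = 0.677966, so |z| = sqrt(0.677966) = 0.8234 for both roots.
Moduli of all roots: 0.8234, 0.8234.
All moduli strictly greater than 1? No.
Verdict: Not stationary.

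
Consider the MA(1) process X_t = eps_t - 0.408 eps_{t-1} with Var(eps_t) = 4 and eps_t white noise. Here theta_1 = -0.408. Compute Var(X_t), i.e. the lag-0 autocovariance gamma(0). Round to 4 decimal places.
\gamma(0) = 4.6659

For an MA(q) process X_t = eps_t + sum_i theta_i eps_{t-i} with
Var(eps_t) = sigma^2, the variance is
  gamma(0) = sigma^2 * (1 + sum_i theta_i^2).
  sum_i theta_i^2 = (-0.408)^2 = 0.166464.
  gamma(0) = 4 * (1 + 0.166464) = 4 * 1.166464 = 4.665856, which rounds to 4.6659.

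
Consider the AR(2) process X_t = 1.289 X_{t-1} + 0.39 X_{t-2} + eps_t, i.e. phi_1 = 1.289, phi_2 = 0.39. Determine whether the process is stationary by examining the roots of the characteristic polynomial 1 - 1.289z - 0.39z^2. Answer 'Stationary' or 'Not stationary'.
\text{Not stationary}

The AR(p) characteristic polynomial is P(z) = 1 - 1.289z - 0.39z^2.
Stationarity requires all roots to lie outside the unit circle, i.e. |z| > 1 for every root.
Set 1 + (-1.289) z + (-0.39) z^2 = 0, i.e. a z^2 + b z + c = 0 with a = -0.39, b = -1.289, c = 1.
Discriminant D = b^2 - 4ac = (-1.289)^2 - 4*(-0.39)*1 = 1.661521 - (-1.56) = 3.221521.
D >= 0, so the roots are real: z = (-b +/- sqrt(D)) / (2a) = (1.289 +/- 1.79486) / (-0.78).
  z_1 = (1.289 + 1.79486) / (-0.78) = -3.9537,   |z_1| = 3.9537.
  z_2 = (1.289 - 1.79486) / (-0.78) = 0.6485,   |z_2| = 0.6485.
Moduli of all roots: 3.9537, 0.6485.
All moduli strictly greater than 1? No.
Verdict: Not stationary.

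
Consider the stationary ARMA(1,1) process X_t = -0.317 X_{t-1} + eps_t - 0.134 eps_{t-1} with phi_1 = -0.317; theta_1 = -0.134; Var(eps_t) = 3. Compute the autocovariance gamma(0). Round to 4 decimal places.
\gamma(0) = 3.6784

Multiply the model equation by X_{t-k} and take expectations. With theta_0 = psi_0 = 1 and psi_j the MA(infinity) weights, this gives
  gamma(k) - sum_i phi_i gamma(k-i) = c_k,
  c_k = sigma^2 * sum_{j=k..q} theta_j psi_{j-k}   (c_k = 0 for k > q),
using gamma(-m) = gamma(m).
psi-weights needed (psi_j = theta_j + sum_i phi_i psi_{j-i}):
  psi_1 = theta_1 + phi_1 = -0.134 + (-0.317) = -0.451
Right-hand sides:
  c_0 = sigma^2 (1 + theta_1 psi_1) = 3 * (1 + (-0.134)(-0.451)) = 3 * 1.060434 = 3.181302
  c_1 = sigma^2 theta_1 = 3 * (-0.134) = -0.402
  c_2 = 0
Equations for k = 0 and k = 1 (AR order 1):
  gamma(0) = phi_1 gamma(1) + c_0
  gamma(1) = phi_1 gamma(0) + c_1
Substituting the second into the first: gamma(0) (1 - phi_1^2) = c_0 + phi_1 c_1, so
  gamma(0) = (c_0 + phi_1 c_1) / (1 - phi_1^2) = (3.181302 + (-0.317)(-0.402)) / (1 - (-0.317)^2) = 3.308736 / 0.899511 = 3.678372.
Therefore gamma(0) = 3.6784 (to 4 decimal places).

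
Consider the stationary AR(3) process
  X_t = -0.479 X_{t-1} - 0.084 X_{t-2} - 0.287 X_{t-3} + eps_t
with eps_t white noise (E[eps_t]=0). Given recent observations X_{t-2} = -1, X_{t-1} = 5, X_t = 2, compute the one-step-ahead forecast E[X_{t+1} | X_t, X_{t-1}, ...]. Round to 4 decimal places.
E[X_{t+1} \mid \mathcal F_t] = -1.0910

For an AR(p) model X_t = c + sum_i phi_i X_{t-i} + eps_t, the
one-step-ahead conditional mean is
  E[X_{t+1} | X_t, ...] = c + sum_i phi_i X_{t+1-i}.
Substitute known values:
  E[X_{t+1} | ...] = (-0.479) * (2) + (-0.084) * (5) + (-0.287) * (-1)
                   = -1.0910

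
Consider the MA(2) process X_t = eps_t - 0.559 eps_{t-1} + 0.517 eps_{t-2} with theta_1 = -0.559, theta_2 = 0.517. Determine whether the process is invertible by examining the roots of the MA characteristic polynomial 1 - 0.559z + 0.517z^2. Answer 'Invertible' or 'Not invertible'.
\text{Invertible}

The MA(q) characteristic polynomial is P(z) = 1 - 0.559z + 0.517z^2.
Invertibility requires all roots to lie outside the unit circle, i.e. |z| > 1 for every root.
Set 1 + (-0.559) z + (0.517) z^2 = 0, i.e. a z^2 + b z + c = 0 with a = 0.517, b = -0.559, c = 1.
Discriminant D = b^2 - 4ac = (-0.559)^2 - 4*(0.517)*1 = 0.312481 - (2.068) = -1.755519.
D < 0, so the roots are the complex-conjugate pair z = (-b +/- i sqrt(-D)) / (2a) = 0.5406 +/- 1.2814i.
For a conjugate pair |z|^2 = z * conj(z) = (product of roots) = c/a = 1/(0.517) = 1.934236, so |z| = sqrt(1.934236) = 1.3908 for both roots.
Moduli of all roots: 1.3908, 1.3908.
All moduli strictly greater than 1? Yes.
Verdict: Invertible.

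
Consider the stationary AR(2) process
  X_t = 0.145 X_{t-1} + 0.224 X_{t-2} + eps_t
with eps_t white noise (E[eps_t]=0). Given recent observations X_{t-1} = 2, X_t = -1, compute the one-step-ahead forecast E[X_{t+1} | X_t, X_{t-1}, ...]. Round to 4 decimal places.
E[X_{t+1} \mid \mathcal F_t] = 0.3030

For an AR(p) model X_t = c + sum_i phi_i X_{t-i} + eps_t, the
one-step-ahead conditional mean is
  E[X_{t+1} | X_t, ...] = c + sum_i phi_i X_{t+1-i}.
Substitute known values:
  E[X_{t+1} | ...] = (0.145) * (-1) + (0.224) * (2)
                   = 0.3030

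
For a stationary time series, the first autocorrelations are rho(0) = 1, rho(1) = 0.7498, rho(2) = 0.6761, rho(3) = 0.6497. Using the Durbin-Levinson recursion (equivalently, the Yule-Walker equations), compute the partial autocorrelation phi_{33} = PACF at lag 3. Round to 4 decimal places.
\phi_{33} = 0.1950

The PACF at lag k is phi_{kk}, the last component of the solution
to the Yule-Walker system G_k phi = r_k where
  (G_k)_{ij} = rho(|i - j|), (r_k)_i = rho(i), i,j = 1..k.
Equivalently, Durbin-Levinson gives phi_{kk} iteratively:
  phi_{11} = rho(1)
  phi_{kk} = [rho(k) - sum_{j=1..k-1} phi_{k-1,j} rho(k-j)]
            / [1 - sum_{j=1..k-1} phi_{k-1,j} rho(j)],
  phi_{k,j} = phi_{k-1,j} - phi_{kk} phi_{k-1,k-j},  j = 1..k-1.
Step k = 1:
  phi_11 = rho(1) = 0.7498.
Step k = 2:
  phi_22 = [rho(2) - phi_11 rho(1)] / [1 - phi_11 rho(1)] = [0.6761 - (0.7498)(0.7498)] / [1 - (0.7498)(0.7498)]
         = 0.11389996 / 0.43779996 = 0.260164.
  Update: phi_21 = phi_11 - phi_22 phi_11 = 0.7498 - (0.260164)(0.7498) = 0.554729.
Step k = 3:
  phi_33 = [rho(3) - phi_21 rho(2) - phi_22 rho(1)] / [1 - phi_21 rho(1) - phi_22 rho(2)]
    numerator   = 0.6497 - (0.554729)(0.6761) - (0.260164)(0.7498) = 0.07957664
    denominator = 1 - (0.554729)(0.7498) - (0.260164)(0.6761) = 0.40816725
  phi_33 = 0.07957664 / 0.40816725 = 0.195.
Therefore phi_{33} = 0.1950.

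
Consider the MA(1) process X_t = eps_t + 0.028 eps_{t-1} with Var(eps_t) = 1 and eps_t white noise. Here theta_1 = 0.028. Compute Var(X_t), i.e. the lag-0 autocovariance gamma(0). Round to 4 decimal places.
\gamma(0) = 1.0008

For an MA(q) process X_t = eps_t + sum_i theta_i eps_{t-i} with
Var(eps_t) = sigma^2, the variance is
  gamma(0) = sigma^2 * (1 + sum_i theta_i^2).
  sum_i theta_i^2 = (0.028)^2 = 0.000784.
  gamma(0) = 1 * (1 + 0.000784) = 1 * 1.000784 = 1.000784, which rounds to 1.0008.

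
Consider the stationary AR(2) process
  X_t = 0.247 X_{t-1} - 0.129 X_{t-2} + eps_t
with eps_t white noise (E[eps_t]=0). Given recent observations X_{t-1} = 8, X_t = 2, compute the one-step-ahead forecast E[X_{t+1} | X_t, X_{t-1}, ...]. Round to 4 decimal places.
E[X_{t+1} \mid \mathcal F_t] = -0.5380

For an AR(p) model X_t = c + sum_i phi_i X_{t-i} + eps_t, the
one-step-ahead conditional mean is
  E[X_{t+1} | X_t, ...] = c + sum_i phi_i X_{t+1-i}.
Substitute known values:
  E[X_{t+1} | ...] = (0.247) * (2) + (-0.129) * (8)
                   = -0.5380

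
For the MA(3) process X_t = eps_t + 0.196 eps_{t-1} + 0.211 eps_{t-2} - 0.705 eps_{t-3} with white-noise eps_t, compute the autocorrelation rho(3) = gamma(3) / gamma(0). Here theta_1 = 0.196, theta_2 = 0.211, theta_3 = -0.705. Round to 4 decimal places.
\rho(3) = -0.4462

For an MA(q) process with theta_0 = 1, the autocovariance is
  gamma(k) = sigma^2 * sum_{i=0..q-k} theta_i * theta_{i+k},
and rho(k) = gamma(k) / gamma(0). Sigma^2 cancels.
  numerator   = (1)*(-0.705) = -0.705.
  denominator = (1)^2 + (0.196)^2 + (0.211)^2 + (-0.705)^2 = 1.579962.
  rho(3) = -0.705 / 1.579962 = -0.4462.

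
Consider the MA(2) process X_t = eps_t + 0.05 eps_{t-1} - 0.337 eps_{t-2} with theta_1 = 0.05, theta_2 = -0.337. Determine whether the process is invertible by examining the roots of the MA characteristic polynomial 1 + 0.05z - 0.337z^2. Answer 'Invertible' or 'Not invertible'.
\text{Invertible}

The MA(q) characteristic polynomial is P(z) = 1 + 0.05z - 0.337z^2.
Invertibility requires all roots to lie outside the unit circle, i.e. |z| > 1 for every root.
Set 1 + (0.05) z + (-0.337) z^2 = 0, i.e. a z^2 + b z + c = 0 with a = -0.337, b = 0.05, c = 1.
Discriminant D = b^2 - 4ac = (0.05)^2 - 4*(-0.337)*1 = 0.0025 - (-1.348) = 1.3505.
D >= 0, so the roots are real: z = (-b +/- sqrt(D)) / (2a) = (-0.05 +/- 1.16211) / (-0.674).
  z_1 = (-0.05 + 1.16211) / (-0.674) = -1.65,   |z_1| = 1.65.
  z_2 = (-0.05 - 1.16211) / (-0.674) = 1.7984,   |z_2| = 1.7984.
Moduli of all roots: 1.6500, 1.7984.
All moduli strictly greater than 1? Yes.
Verdict: Invertible.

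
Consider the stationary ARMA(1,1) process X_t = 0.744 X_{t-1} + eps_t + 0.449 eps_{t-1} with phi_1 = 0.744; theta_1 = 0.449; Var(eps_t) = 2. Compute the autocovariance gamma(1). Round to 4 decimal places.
\gamma(1) = 7.1295

Multiply the model equation by X_{t-k} and take expectations. With theta_0 = psi_0 = 1 and psi_j the MA(infinity) weights, this gives
  gamma(k) - sum_i phi_i gamma(k-i) = c_k,
  c_k = sigma^2 * sum_{j=k..q} theta_j psi_{j-k}   (c_k = 0 for k > q),
using gamma(-m) = gamma(m).
psi-weights needed (psi_j = theta_j + sum_i phi_i psi_{j-i}):
  psi_1 = theta_1 + phi_1 = 0.449 + (0.744) = 1.193
Right-hand sides:
  c_0 = sigma^2 (1 + theta_1 psi_1) = 2 * (1 + (0.449)(1.193)) = 2 * 1.535657 = 3.071314
  c_1 = sigma^2 theta_1 = 2 * (0.449) = 0.898
  c_2 = 0
Equations for k = 0 and k = 1 (AR order 1):
  gamma(0) = phi_1 gamma(1) + c_0
  gamma(1) = phi_1 gamma(0) + c_1
Substituting the second into the first: gamma(0) (1 - phi_1^2) = c_0 + phi_1 c_1, so
  gamma(0) = (c_0 + phi_1 c_1) / (1 - phi_1^2) = (3.071314 + (0.744)(0.898)) / (1 - (0.744)^2) = 3.739426 / 0.446464 = 8.37565.
  gamma(1) = phi_1 gamma(0) + c_1 = (0.744)(8.37565) + (0.898) = 7.129483.
Therefore gamma(1) = 7.1295 (to 4 decimal places).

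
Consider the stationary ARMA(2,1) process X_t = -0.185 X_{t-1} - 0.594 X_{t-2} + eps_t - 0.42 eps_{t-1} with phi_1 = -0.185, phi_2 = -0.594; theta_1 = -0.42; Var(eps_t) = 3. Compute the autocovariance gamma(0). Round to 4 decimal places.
\gamma(0) = 5.9859

Multiply the model equation by X_{t-k} and take expectations. With theta_0 = psi_0 = 1 and psi_j the MA(infinity) weights, this gives
  gamma(k) - sum_i phi_i gamma(k-i) = c_k,
  c_k = sigma^2 * sum_{j=k..q} theta_j psi_{j-k}   (c_k = 0 for k > q),
using gamma(-m) = gamma(m).
psi-weights needed (psi_j = theta_j + sum_i phi_i psi_{j-i}):
  psi_1 = theta_1 + phi_1 = -0.42 + (-0.185) = -0.605
Right-hand sides:
  c_0 = sigma^2 (1 + theta_1 psi_1) = 3 * (1 + (-0.42)(-0.605)) = 3 * 1.2541 = 3.7623
  c_1 = sigma^2 theta_1 = 3 * (-0.42) = -1.26
  c_2 = 0
Equations for k = 0, 1, 2 (AR order 2, c_2 = 0):
  (E0) gamma(0) = phi_1 gamma(1) + phi_2 gamma(2) + c_0
  (E1) gamma(1) = phi_1 gamma(0) + phi_2 gamma(1) + c_1
  (E2) gamma(2) = phi_1 gamma(1) + phi_2 gamma(0)
From (E1): gamma(1) = A gamma(0) + B with
  A = phi_1 / (1 - phi_2) = -0.185 / 1.594 = -0.11606,   B = c_1 / (1 - phi_2) = -1.26 / 1.594 = -0.790464.
Insert (E2) into (E0): gamma(0) (1 - phi_2^2) = phi_1 (1 + phi_2) gamma(1) + c_0.
  phi_1 (1 + phi_2) = (-0.185)(0.406) = -0.07511,   1 - phi_2^2 = 0.647164.
Replace gamma(1) by A gamma(0) + B and collect gamma(0):
  gamma(0) [0.647164 - (-0.07511)(-0.11606)] = (-0.07511)(-0.790464) + 3.7623
  gamma(0) * 0.638447 = 3.821672
  gamma(0) = 3.821672 / 0.638447 = 5.98589.
Therefore gamma(0) = 5.9859 (to 4 decimal places).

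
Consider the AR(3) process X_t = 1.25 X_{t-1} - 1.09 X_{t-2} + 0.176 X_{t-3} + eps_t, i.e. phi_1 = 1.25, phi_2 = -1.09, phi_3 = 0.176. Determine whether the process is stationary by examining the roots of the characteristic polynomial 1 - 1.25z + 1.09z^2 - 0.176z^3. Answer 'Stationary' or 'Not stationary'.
\text{Stationary}

The AR(p) characteristic polynomial is P(z) = 1 - 1.25z + 1.09z^2 - 0.176z^3.
Stationarity requires all roots to lie outside the unit circle, i.e. |z| > 1 for every root.
Degree 3: look for a simple real root z0 first, then factor out (1 - z/z0) and solve the remaining quadratic.
Testing z0 = 5: P(5) = 1 + (-1.25)(5) + (1.09)(5)^2 + (-0.176)(5)^3
  = 1 + (-6.25) + (27.25) + (-22) = 0.  So z_0 = 5 is a root, |z_0| = 5.
Divide out the factor (1 - 0.2 z) = (1 - z/z0) (since 1/z0 = 0.2):
  P(z) = (1 - 0.2 z)(1 + (-1.05) z + (0.88) z^2)
  [check: z-coef -1.05 - (0.2) = -1.25; z^2-coef 0.88 - (0.2)(-1.05) = 1.09; z^3-coef -(0.2)(0.88) = -0.176.]
Remaining roots from the quadratic factor 1 + (-1.05) z + (0.88) z^2:
  Set 1 + (-1.05) z + (0.88) z^2 = 0, i.e. a z^2 + b z + c = 0 with a = 0.88, b = -1.05, c = 1.
  Discriminant D = b^2 - 4ac = (-1.05)^2 - 4*(0.88)*1 = 1.1025 - (3.52) = -2.4175.
  D < 0, so the roots are the complex-conjugate pair z = (-b +/- i sqrt(-D)) / (2a) = 0.5966 +/- 0.8834i.
  For a conjugate pair |z|^2 = z * conj(z) = (product of roots) = c/a = 1/(0.88) = 1.136364, so |z| = sqrt(1.136364) = 1.066 for both roots.
Moduli of all roots: 5.0000, 1.0660, 1.0660.
All moduli strictly greater than 1? Yes.
Verdict: Stationary.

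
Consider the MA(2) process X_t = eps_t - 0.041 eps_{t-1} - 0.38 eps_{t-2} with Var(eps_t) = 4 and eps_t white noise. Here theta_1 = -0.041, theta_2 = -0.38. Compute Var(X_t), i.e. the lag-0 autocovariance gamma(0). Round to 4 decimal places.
\gamma(0) = 4.5843

For an MA(q) process X_t = eps_t + sum_i theta_i eps_{t-i} with
Var(eps_t) = sigma^2, the variance is
  gamma(0) = sigma^2 * (1 + sum_i theta_i^2).
  sum_i theta_i^2 = (-0.041)^2 + (-0.38)^2 = 0.001681 + 0.1444 = 0.146081.
  gamma(0) = 4 * (1 + 0.146081) = 4 * 1.146081 = 4.584324, which rounds to 4.5843.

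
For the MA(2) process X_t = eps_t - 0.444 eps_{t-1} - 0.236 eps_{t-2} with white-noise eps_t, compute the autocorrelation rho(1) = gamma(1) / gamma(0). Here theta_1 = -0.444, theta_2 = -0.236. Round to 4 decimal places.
\rho(1) = -0.2708

For an MA(q) process with theta_0 = 1, the autocovariance is
  gamma(k) = sigma^2 * sum_{i=0..q-k} theta_i * theta_{i+k},
and rho(k) = gamma(k) / gamma(0). Sigma^2 cancels.
  numerator   = (1)*(-0.444) + (-0.444)*(-0.236) = -0.339216.
  denominator = (1)^2 + (-0.444)^2 + (-0.236)^2 = 1.252832.
  rho(1) = -0.339216 / 1.252832 = -0.2708.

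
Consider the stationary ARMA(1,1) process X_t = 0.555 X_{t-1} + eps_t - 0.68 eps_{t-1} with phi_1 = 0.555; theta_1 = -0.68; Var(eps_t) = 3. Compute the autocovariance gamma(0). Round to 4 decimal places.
\gamma(0) = 3.0677

Multiply the model equation by X_{t-k} and take expectations. With theta_0 = psi_0 = 1 and psi_j the MA(infinity) weights, this gives
  gamma(k) - sum_i phi_i gamma(k-i) = c_k,
  c_k = sigma^2 * sum_{j=k..q} theta_j psi_{j-k}   (c_k = 0 for k > q),
using gamma(-m) = gamma(m).
psi-weights needed (psi_j = theta_j + sum_i phi_i psi_{j-i}):
  psi_1 = theta_1 + phi_1 = -0.68 + (0.555) = -0.125
Right-hand sides:
  c_0 = sigma^2 (1 + theta_1 psi_1) = 3 * (1 + (-0.68)(-0.125)) = 3 * 1.085 = 3.255
  c_1 = sigma^2 theta_1 = 3 * (-0.68) = -2.04
  c_2 = 0
Equations for k = 0 and k = 1 (AR order 1):
  gamma(0) = phi_1 gamma(1) + c_0
  gamma(1) = phi_1 gamma(0) + c_1
Substituting the second into the first: gamma(0) (1 - phi_1^2) = c_0 + phi_1 c_1, so
  gamma(0) = (c_0 + phi_1 c_1) / (1 - phi_1^2) = (3.255 + (0.555)(-2.04)) / (1 - (0.555)^2) = 2.1228 / 0.691975 = 3.067741.
Therefore gamma(0) = 3.0677 (to 4 decimal places).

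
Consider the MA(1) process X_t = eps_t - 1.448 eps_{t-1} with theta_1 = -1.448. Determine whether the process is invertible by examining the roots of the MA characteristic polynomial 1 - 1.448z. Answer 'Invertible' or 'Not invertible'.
\text{Not invertible}

The MA(q) characteristic polynomial is P(z) = 1 - 1.448z.
Invertibility requires all roots to lie outside the unit circle, i.e. |z| > 1 for every root.
This is linear in z: 1 + (-1.448) z = 0  =>  z = -1/(-1.448) = 0.690608,  |z| = 0.690608.
Moduli of all roots: 0.6906.
All moduli strictly greater than 1? No.
Verdict: Not invertible.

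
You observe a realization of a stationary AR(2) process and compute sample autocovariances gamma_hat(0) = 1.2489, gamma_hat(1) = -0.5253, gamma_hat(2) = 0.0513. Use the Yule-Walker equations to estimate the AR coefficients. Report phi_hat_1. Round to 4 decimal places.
\hat\phi_{1} = -0.4900

The Yule-Walker equations for an AR(p) process read, in matrix form,
  Gamma_p phi = r_p,   with   (Gamma_p)_{ij} = gamma(|i - j|),
                       (r_p)_i = gamma(i),   i,j = 1..p.
Substitute the sample gammas (Toeplitz matrix and right-hand side of size 2):
  Gamma_p = [[1.2489, -0.5253], [-0.5253, 1.2489]]
  r_p     = [-0.5253, 0.0513]
Written out:
  1.2489 phi_1 - 0.5253 phi_2 = -0.5253
  -0.5253 phi_1 + 1.2489 phi_2 = 0.0513
Solve by Cramer's rule:
  det = gamma(0)^2 - gamma(1)^2 = (1.2489)^2 - (-0.5253)^2 = 1.55975121 - 0.27594009 = 1.28381112
  phi_hat_1 = [gamma(1) gamma(0) - gamma(1) gamma(2)] / det = [(-0.5253)(1.2489) - (-0.5253)(0.0513)] / 1.28381112 = -0.62909928 / 1.28381112 = -0.49
  phi_hat_2 = [gamma(0) gamma(2) - gamma(1)^2] / det = [(1.2489)(0.0513) - (-0.5253)^2] / 1.28381112 = -0.21187152 / 1.28381112 = -0.165
So phi_hat = [-0.4900, -0.1650].
Therefore phi_hat_1 = -0.4900.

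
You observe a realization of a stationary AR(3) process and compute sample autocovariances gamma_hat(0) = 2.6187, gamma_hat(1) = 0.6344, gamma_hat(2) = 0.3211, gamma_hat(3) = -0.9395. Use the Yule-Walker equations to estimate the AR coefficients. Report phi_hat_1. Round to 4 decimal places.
\hat\phi_{1} = 0.2550

The Yule-Walker equations for an AR(p) process read, in matrix form,
  Gamma_p phi = r_p,   with   (Gamma_p)_{ij} = gamma(|i - j|),
                       (r_p)_i = gamma(i),   i,j = 1..p.
Substitute the sample gammas (Toeplitz matrix and right-hand side of size 3):
  Gamma_p = [[2.6187, 0.6344, 0.3211], [0.6344, 2.6187, 0.6344], [0.3211, 0.6344, 2.6187]]
  r_p     = [0.6344, 0.3211, -0.9395]
Written out (R1..R3):
  (R1) 2.6187 phi_1 + 0.6344 phi_2 + 0.3211 phi_3 = 0.6344
  (R2) 0.6344 phi_1 + 2.6187 phi_2 + 0.6344 phi_3 = 0.3211
  (R3) 0.3211 phi_1 + 0.6344 phi_2 + 2.6187 phi_3 = -0.9395
Gaussian elimination:
  R2 <- R2 - (0.6344/2.6187) R1 = R2 - (0.242258) R1:  2.465012 phi_2 + 0.556611 phi_3 = 0.167412
  R3 <- R3 - (0.3211/2.6187) R1 = R3 - (0.122618) R1:  0.556611 phi_2 + 2.579327 phi_3 = -1.017289
  R3 <- R3 - (0.556611/2.465012) R2 = R3 - (0.225805) R2:  2.453642 phi_3 = -1.055091
Back-substitution:
  phi_hat_3 = -1.055091 / 2.453642 = -0.43001
  phi_hat_2 = (0.167412 - (0.556611)(-0.43001)) / 2.465012 = 0.165014
  phi_hat_1 = (0.6344 - (0.6344)(0.165014) - (0.3211)(-0.43001)) / 2.6187 = 0.255009
So phi_hat = [0.2550, 0.1650, -0.4300].
Therefore phi_hat_1 = 0.2550.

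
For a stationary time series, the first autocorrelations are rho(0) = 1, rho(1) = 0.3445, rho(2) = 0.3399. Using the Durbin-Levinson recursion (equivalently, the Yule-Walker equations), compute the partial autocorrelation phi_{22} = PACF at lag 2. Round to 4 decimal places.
\phi_{22} = 0.2510

The PACF at lag k is phi_{kk}, the last component of the solution
to the Yule-Walker system G_k phi = r_k where
  (G_k)_{ij} = rho(|i - j|), (r_k)_i = rho(i), i,j = 1..k.
Equivalently, Durbin-Levinson gives phi_{kk} iteratively:
  phi_{11} = rho(1)
  phi_{kk} = [rho(k) - sum_{j=1..k-1} phi_{k-1,j} rho(k-j)]
            / [1 - sum_{j=1..k-1} phi_{k-1,j} rho(j)],
  phi_{k,j} = phi_{k-1,j} - phi_{kk} phi_{k-1,k-j},  j = 1..k-1.
Step k = 1:
  phi_11 = rho(1) = 0.3445.
Step k = 2:
  phi_22 = [rho(2) - phi_11 rho(1)] / [1 - phi_11 rho(1)] = [0.3399 - (0.3445)(0.3445)] / [1 - (0.3445)(0.3445)]
         = 0.22121975 / 0.88131975 = 0.251.
Therefore phi_{22} = 0.2510.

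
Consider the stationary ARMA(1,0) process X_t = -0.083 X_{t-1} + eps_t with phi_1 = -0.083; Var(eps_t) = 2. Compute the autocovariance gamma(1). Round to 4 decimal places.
\gamma(1) = -0.1672

Multiply the model equation by X_{t-k} and take expectations. With theta_0 = psi_0 = 1 and psi_j the MA(infinity) weights, this gives
  gamma(k) - sum_i phi_i gamma(k-i) = c_k,
  c_k = sigma^2 * sum_{j=k..q} theta_j psi_{j-k}   (c_k = 0 for k > q),
using gamma(-m) = gamma(m).
Pure AR (q = 0): c_0 = sigma^2 = 2, c_k = 0 for k >= 1.
Equations for k = 0 and k = 1 (AR order 1):
  gamma(0) = phi_1 gamma(1) + c_0
  gamma(1) = phi_1 gamma(0) + c_1
Substituting the second into the first: gamma(0) (1 - phi_1^2) = c_0 + phi_1 c_1, so
  gamma(0) = c_0 / (1 - phi_1^2) = 2 / (1 - (-0.083)^2) = 2 / 0.993111 = 2.013874.
  gamma(1) = phi_1 gamma(0) = (-0.083)(2.013874) = -0.167152.
Therefore gamma(1) = -0.1672 (to 4 decimal places).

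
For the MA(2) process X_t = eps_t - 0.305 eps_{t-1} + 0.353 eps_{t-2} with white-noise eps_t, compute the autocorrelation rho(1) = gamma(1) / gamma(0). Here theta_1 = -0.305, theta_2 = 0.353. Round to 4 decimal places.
\rho(1) = -0.3389

For an MA(q) process with theta_0 = 1, the autocovariance is
  gamma(k) = sigma^2 * sum_{i=0..q-k} theta_i * theta_{i+k},
and rho(k) = gamma(k) / gamma(0). Sigma^2 cancels.
  numerator   = (1)*(-0.305) + (-0.305)*(0.353) = -0.412665.
  denominator = (1)^2 + (-0.305)^2 + (0.353)^2 = 1.217634.
  rho(1) = -0.412665 / 1.217634 = -0.3389.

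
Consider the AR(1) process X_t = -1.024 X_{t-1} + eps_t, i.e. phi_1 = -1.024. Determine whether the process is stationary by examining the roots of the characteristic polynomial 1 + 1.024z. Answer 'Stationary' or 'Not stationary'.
\text{Not stationary}

The AR(p) characteristic polynomial is P(z) = 1 + 1.024z.
Stationarity requires all roots to lie outside the unit circle, i.e. |z| > 1 for every root.
This is linear in z: 1 + (1.024) z = 0  =>  z = -1/(1.024) = -0.976562,  |z| = 0.976562.
Moduli of all roots: 0.9766.
All moduli strictly greater than 1? No.
Verdict: Not stationary.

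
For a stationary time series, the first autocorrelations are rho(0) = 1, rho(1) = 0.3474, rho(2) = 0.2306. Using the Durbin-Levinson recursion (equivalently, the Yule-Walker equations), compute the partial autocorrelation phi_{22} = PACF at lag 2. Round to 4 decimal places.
\phi_{22} = 0.1250

The PACF at lag k is phi_{kk}, the last component of the solution
to the Yule-Walker system G_k phi = r_k where
  (G_k)_{ij} = rho(|i - j|), (r_k)_i = rho(i), i,j = 1..k.
Equivalently, Durbin-Levinson gives phi_{kk} iteratively:
  phi_{11} = rho(1)
  phi_{kk} = [rho(k) - sum_{j=1..k-1} phi_{k-1,j} rho(k-j)]
            / [1 - sum_{j=1..k-1} phi_{k-1,j} rho(j)],
  phi_{k,j} = phi_{k-1,j} - phi_{kk} phi_{k-1,k-j},  j = 1..k-1.
Step k = 1:
  phi_11 = rho(1) = 0.3474.
Step k = 2:
  phi_22 = [rho(2) - phi_11 rho(1)] / [1 - phi_11 rho(1)] = [0.2306 - (0.3474)(0.3474)] / [1 - (0.3474)(0.3474)]
         = 0.10991324 / 0.87931324 = 0.125.
Therefore phi_{22} = 0.1250.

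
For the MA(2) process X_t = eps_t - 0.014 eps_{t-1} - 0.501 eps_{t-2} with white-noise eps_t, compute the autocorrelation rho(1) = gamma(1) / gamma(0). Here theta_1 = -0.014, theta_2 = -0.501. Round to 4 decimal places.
\rho(1) = -0.0056

For an MA(q) process with theta_0 = 1, the autocovariance is
  gamma(k) = sigma^2 * sum_{i=0..q-k} theta_i * theta_{i+k},
and rho(k) = gamma(k) / gamma(0). Sigma^2 cancels.
  numerator   = (1)*(-0.014) + (-0.014)*(-0.501) = -0.006986.
  denominator = (1)^2 + (-0.014)^2 + (-0.501)^2 = 1.251197.
  rho(1) = -0.006986 / 1.251197 = -0.0056.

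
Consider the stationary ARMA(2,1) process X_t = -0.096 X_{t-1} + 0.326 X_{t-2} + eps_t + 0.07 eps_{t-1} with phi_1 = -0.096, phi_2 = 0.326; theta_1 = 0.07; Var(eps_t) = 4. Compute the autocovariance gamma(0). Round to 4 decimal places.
\gamma(0) = 4.4996

Multiply the model equation by X_{t-k} and take expectations. With theta_0 = psi_0 = 1 and psi_j the MA(infinity) weights, this gives
  gamma(k) - sum_i phi_i gamma(k-i) = c_k,
  c_k = sigma^2 * sum_{j=k..q} theta_j psi_{j-k}   (c_k = 0 for k > q),
using gamma(-m) = gamma(m).
psi-weights needed (psi_j = theta_j + sum_i phi_i psi_{j-i}):
  psi_1 = theta_1 + phi_1 = 0.07 + (-0.096) = -0.026
Right-hand sides:
  c_0 = sigma^2 (1 + theta_1 psi_1) = 4 * (1 + (0.07)(-0.026)) = 4 * 0.99818 = 3.99272
  c_1 = sigma^2 theta_1 = 4 * (0.07) = 0.28
  c_2 = 0
Equations for k = 0, 1, 2 (AR order 2, c_2 = 0):
  (E0) gamma(0) = phi_1 gamma(1) + phi_2 gamma(2) + c_0
  (E1) gamma(1) = phi_1 gamma(0) + phi_2 gamma(1) + c_1
  (E2) gamma(2) = phi_1 gamma(1) + phi_2 gamma(0)
From (E1): gamma(1) = A gamma(0) + B with
  A = phi_1 / (1 - phi_2) = -0.096 / 0.674 = -0.142433,   B = c_1 / (1 - phi_2) = 0.28 / 0.674 = 0.41543.
Insert (E2) into (E0): gamma(0) (1 - phi_2^2) = phi_1 (1 + phi_2) gamma(1) + c_0.
  phi_1 (1 + phi_2) = (-0.096)(1.326) = -0.127296,   1 - phi_2^2 = 0.893724.
Replace gamma(1) by A gamma(0) + B and collect gamma(0):
  gamma(0) [0.893724 - (-0.127296)(-0.142433)] = (-0.127296)(0.41543) + 3.99272
  gamma(0) * 0.875593 = 3.939837
  gamma(0) = 3.939837 / 0.875593 = 4.499623.
Therefore gamma(0) = 4.4996 (to 4 decimal places).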